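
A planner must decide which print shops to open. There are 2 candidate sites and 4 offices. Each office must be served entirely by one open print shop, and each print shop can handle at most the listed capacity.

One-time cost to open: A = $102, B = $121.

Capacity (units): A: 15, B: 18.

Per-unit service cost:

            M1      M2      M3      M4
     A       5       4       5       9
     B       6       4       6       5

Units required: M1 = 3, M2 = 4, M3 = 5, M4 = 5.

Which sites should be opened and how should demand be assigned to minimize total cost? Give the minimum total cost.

Open {B}: M1→B 6·3=18, M2→B 4·4=16, M3→B 6·5=30, M4→B 5·5=25.
Loads: B carries 17/18. Service 89; fixed 121; total 210.
Next best feasible plan costs 304.

Minimum total cost: 210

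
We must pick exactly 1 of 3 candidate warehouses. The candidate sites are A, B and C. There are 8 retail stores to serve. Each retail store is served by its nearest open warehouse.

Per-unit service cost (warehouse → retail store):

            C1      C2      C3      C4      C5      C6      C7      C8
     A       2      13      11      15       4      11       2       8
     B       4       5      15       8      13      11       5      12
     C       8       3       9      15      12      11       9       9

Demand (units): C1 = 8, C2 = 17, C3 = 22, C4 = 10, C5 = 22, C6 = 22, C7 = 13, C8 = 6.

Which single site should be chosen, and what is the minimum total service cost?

With exactly 1 open, each retail store uses its cheapest among the chosen.
{A}: C1→A 2·8=16, C2→A 13·17=221, C3→A 11·22=242, C4→A 15·10=150, C5→A 4·22=88, C6→A 11·22=242, C7→A 2·13=26, C8→A 8·6=48. Service cost 1033.
{C}: service cost 1140
{B}: service cost 1192
Among all 3 size-1 choices, {A} is lowest.

Choose A only; total service cost 1033.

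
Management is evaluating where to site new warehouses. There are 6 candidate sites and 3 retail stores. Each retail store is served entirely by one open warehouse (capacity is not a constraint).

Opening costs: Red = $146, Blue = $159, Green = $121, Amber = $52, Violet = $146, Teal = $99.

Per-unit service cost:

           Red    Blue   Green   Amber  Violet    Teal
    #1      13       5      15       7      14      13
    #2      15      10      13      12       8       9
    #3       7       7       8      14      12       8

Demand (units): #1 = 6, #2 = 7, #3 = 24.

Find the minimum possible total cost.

For any fixed open set, each retail store goes to its cheapest open site; total = fixed + service.
{Blue}: #1→Blue 5·6=30, #2→Blue 10·7=70, #3→Blue 7·24=168. Service 268; fixed 159; total 427.
{Teal}: service 333 + fixed 99 = 432
{Amber, Teal}: service 297 + fixed 151 = 448
{Red, Blue, Green, Amber, Violet, Teal}: service 254 + fixed 723 = 977
No other subset beats 427.

Minimum total cost: 427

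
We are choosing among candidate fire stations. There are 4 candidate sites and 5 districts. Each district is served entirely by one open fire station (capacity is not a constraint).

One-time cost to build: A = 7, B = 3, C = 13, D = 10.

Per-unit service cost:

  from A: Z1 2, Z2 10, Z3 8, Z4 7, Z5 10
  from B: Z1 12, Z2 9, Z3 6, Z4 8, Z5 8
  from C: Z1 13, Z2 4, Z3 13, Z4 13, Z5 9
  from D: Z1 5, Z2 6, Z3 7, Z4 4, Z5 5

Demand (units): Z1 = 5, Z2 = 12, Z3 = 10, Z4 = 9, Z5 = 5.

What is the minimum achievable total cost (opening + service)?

For any fixed open set, each district goes to its cheapest open site; total = fixed + service.
{A, B, C, D}: Z1→A 2·5=10, Z2→C 4·12=48, Z3→B 6·10=60, Z4→D 4·9=36, Z5→D 5·5=25. Service 179; fixed 33; total 212.
{A, C, D}: Z1→A 2·5=10, Z2→C 4·12=48, Z3→D 7·10=70, Z4→D 4·9=36, Z5→D 5·5=25. Service 189; fixed 30; total 219.
{B, C, D}: service 194 + fixed 26 = 220
{B}: service 340 + fixed 3 = 343
(All 15 nonempty subsets were checked; A, B, C and D is lowest.)

Minimum total cost: 212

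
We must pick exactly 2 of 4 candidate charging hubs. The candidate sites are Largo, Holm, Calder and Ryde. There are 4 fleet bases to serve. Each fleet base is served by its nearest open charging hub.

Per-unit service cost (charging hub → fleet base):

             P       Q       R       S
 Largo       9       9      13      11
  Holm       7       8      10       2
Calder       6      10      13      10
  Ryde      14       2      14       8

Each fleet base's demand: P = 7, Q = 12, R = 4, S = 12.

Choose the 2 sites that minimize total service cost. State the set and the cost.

Choose Holm and Ryde; total service cost 137.

With exactly 2 open, each fleet base uses its cheapest among the chosen.
{Holm, Ryde}: P→Holm 7·7=49, Q→Ryde 2·12=24, R→Holm 10·4=40, S→Holm 2·12=24. Service cost 137.
{Holm, Calder}: service cost 202
{Largo, Holm}: service cost 209
Among all 6 size-2 choices, {Holm, Ryde} is lowest.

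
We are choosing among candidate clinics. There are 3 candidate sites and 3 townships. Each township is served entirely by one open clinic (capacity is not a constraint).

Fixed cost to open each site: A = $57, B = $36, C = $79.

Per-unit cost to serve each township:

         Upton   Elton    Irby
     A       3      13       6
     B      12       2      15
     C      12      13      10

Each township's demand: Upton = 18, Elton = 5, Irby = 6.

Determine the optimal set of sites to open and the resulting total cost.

For any fixed open set, each township goes to its cheapest open site; total = fixed + service.
{A, B}: Upton→A 3·18=54, Elton→B 2·5=10, Irby→A 6·6=36. Service 100; fixed 93; total 193.
{A}: Upton→A 3·18=54, Elton→A 13·5=65, Irby→A 6·6=36. Service 155; fixed 57; total 212.
{A, B, C}: service 100 + fixed 172 = 272
{B}: Upton→B 12·18=216, Elton→B 2·5=10, Irby→B 15·6=90. Service 316; fixed 36; total 352.
(All 7 nonempty subsets were checked; A and B is lowest.)

Open A and B; minimum total cost 193.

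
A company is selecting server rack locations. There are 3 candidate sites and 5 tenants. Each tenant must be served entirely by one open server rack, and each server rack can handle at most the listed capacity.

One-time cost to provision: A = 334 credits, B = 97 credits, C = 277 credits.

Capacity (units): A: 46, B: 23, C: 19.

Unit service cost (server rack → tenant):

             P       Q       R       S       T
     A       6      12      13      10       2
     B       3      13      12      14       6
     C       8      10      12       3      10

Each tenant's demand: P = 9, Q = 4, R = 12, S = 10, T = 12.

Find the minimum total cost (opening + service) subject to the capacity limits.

Minimum total cost: 774

Open {A, B}: P→B 3·9=27, Q→A 12·4=48, R→B 12·12=144, S→A 10·10=100, T→A 2·12=24.
Loads: A carries 26/46, B carries 21/23. Service 343; fixed 431; total 774.
Next best feasible plan costs 786.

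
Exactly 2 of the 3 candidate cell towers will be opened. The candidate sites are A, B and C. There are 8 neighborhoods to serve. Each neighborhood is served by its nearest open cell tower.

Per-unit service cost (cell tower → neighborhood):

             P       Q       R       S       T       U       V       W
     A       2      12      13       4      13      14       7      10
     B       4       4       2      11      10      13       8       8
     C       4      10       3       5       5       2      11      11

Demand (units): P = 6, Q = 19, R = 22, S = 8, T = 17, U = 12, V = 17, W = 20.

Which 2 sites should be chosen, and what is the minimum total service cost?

With exactly 2 open, each neighborhood uses its cheapest among the chosen.
{B, C}: P→B 4·6=24, Q→B 4·19=76, R→B 2·22=44, S→C 5·8=40, T→C 5·17=85, U→C 2·12=24, V→B 8·17=136, W→B 8·20=160. Service cost 589.
{A, C}: service cost 728
{A, B}: service cost 769
Among all 3 size-2 choices, {B, C} is lowest.

Choose B and C; total service cost 589.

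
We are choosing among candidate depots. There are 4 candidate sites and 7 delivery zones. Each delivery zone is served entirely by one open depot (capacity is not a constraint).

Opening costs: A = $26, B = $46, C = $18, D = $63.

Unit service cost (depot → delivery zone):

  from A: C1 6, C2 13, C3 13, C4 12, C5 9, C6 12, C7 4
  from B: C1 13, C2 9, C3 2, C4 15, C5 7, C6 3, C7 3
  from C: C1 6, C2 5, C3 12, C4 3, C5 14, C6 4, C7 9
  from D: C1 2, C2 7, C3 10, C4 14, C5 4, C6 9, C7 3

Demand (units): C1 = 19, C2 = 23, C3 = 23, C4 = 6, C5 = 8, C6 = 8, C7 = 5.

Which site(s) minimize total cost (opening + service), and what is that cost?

Open B, C and D; minimum total cost 415.

For any fixed open set, each delivery zone goes to its cheapest open site; total = fixed + service.
{B, C, D}: C1→D 2·19=38, C2→C 5·23=115, C3→B 2·23=46, C4→C 3·6=18, C5→D 4·8=32, C6→B 3·8=24, C7→B 3·5=15. Service 288; fixed 127; total 415.
{A, B, C, D}: service 288 + fixed 153 = 441
{B, C}: service 388 + fixed 64 = 452
{C}: C1→C 6·19=114, C2→C 5·23=115, C3→C 12·23=276, C4→C 3·6=18, C5→C 14·8=112, C6→C 4·8=32, C7→C 9·5=45. Service 712; fixed 18; total 730.
(All 15 nonempty subsets were checked; B, C and D is lowest.)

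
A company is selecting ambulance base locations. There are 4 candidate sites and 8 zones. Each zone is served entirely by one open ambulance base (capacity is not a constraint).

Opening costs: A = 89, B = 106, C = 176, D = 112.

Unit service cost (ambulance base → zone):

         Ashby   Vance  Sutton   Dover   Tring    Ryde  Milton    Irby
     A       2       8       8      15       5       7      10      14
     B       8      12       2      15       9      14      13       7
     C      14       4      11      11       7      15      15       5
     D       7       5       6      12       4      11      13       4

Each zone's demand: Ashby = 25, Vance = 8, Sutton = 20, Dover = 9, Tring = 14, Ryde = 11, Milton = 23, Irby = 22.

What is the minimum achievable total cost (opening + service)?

For any fixed open set, each zone goes to its cheapest open site; total = fixed + service.
{A, D}: Ashby→A 2·25=50, Vance→D 5·8=40, Sutton→D 6·20=120, Dover→D 12·9=108, Tring→D 4·14=56, Ryde→A 7·11=77, Milton→A 10·23=230, Irby→D 4·22=88. Service 769; fixed 201; total 970.
{A, B, D}: service 689 + fixed 307 = 996
{A, B}: Ashby→A 2·25=50, Vance→A 8·8=64, Sutton→B 2·20=40, Dover→A 15·9=135, Tring→A 5·14=70, Ryde→A 7·11=77, Milton→A 10·23=230, Irby→B 7·22=154. Service 820; fixed 195; total 1015.
{A, B, C, D}: service 672 + fixed 483 = 1155
No other subset beats 970.

Minimum total cost: 970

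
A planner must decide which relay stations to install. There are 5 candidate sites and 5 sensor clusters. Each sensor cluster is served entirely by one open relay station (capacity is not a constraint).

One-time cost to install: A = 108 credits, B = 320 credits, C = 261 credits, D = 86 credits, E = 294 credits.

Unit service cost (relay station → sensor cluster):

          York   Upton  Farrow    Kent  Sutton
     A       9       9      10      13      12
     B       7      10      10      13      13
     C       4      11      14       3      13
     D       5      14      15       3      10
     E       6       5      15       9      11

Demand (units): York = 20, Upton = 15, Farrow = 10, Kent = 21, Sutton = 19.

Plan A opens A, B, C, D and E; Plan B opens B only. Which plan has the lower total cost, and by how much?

Plan B is cheaper by 347.

Plan A: {A, B, C, D, E}: York→C 4·20=80, Upton→E 5·15=75, Farrow→A 10·10=100, Kent→C 3·21=63, Sutton→D 10·19=190. Service 508; fixed 1069; total 1577.
Plan B: {B}: York→B 7·20=140, Upton→B 10·15=150, Farrow→B 10·10=100, Kent→B 13·21=273, Sutton→B 13·19=247. Service 910; fixed 320; total 1230.
Difference: |1577 − 1230| = 347.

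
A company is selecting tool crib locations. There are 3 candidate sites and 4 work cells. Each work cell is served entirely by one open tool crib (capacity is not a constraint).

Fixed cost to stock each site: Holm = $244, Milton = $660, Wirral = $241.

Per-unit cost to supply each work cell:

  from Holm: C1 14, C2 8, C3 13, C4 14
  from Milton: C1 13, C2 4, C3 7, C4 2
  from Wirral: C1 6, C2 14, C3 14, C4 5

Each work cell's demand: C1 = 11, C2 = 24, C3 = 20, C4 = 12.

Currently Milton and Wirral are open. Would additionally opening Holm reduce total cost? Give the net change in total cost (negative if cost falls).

Current service cost with {Milton, Wirral}: 326.
Adding Holm: each work cell re-picks its cheapest; new service cost 326, saving 0.
Extra fixed cost: 244. Net change = 244 − 0 = 244.
(Totals: 1227 → 1471.)

No — net change +244 (cost rises by 244).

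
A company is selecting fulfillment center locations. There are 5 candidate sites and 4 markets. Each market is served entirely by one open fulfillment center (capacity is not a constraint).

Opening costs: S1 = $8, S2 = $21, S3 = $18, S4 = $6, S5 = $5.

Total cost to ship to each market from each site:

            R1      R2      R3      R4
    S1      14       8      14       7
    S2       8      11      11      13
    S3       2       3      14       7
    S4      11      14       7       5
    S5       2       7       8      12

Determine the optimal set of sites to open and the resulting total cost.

For any fixed open set, each market goes to its cheapest open site; total = fixed + service.
{S4, S5}: R1→S5 2, R2→S5 7, R3→S4 7, R4→S4 5. Service 21; fixed 11; total 32.
{S5}: service 29 + fixed 5 = 34
{S1, S5}: service 24 + fixed 13 = 37
{S1, S2, S3, S4, S5}: R1→S3 2, R2→S3 3, R3→S4 7, R4→S4 5. Service 17; fixed 58; total 75.
No other subset beats 32.

Open S4 and S5; minimum total cost 32.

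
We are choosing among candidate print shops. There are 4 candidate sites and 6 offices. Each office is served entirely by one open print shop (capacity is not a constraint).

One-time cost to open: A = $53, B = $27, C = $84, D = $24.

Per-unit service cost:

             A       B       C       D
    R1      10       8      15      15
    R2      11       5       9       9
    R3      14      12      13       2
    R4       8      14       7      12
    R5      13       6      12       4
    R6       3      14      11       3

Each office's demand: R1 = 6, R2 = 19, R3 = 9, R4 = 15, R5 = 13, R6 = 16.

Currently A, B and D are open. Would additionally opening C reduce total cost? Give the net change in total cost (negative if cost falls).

Current service cost with {A, B, D}: 381.
Adding C: each office re-picks its cheapest; new service cost 366, saving 15.
Extra fixed cost: 84. Net change = 84 − 15 = 69.
(Totals: 485 → 554.)

No — net change +69 (cost rises by 69).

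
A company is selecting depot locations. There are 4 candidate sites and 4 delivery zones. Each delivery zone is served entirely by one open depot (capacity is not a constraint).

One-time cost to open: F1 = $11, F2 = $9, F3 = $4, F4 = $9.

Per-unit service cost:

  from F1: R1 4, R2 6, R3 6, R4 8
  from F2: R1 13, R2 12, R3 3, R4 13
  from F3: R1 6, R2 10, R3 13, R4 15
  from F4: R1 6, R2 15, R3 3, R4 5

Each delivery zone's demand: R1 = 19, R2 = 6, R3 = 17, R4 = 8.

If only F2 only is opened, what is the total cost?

Total cost: 483

Each delivery zone is assigned to its cheapest site among the open ones.
{F2}: R1→F2 13·19=247, R2→F2 12·6=72, R3→F2 3·17=51, R4→F2 13·8=104. Service 474; fixed 9; total 483.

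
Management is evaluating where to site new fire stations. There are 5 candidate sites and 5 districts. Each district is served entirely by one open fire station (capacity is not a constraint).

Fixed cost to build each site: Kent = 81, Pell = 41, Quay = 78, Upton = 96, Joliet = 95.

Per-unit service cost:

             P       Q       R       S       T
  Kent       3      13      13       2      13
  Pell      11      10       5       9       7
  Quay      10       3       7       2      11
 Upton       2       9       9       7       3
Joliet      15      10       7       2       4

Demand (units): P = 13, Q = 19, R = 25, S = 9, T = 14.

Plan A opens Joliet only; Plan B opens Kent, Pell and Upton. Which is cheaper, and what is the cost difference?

Plan A: {Joliet}: P→Joliet 15·13=195, Q→Joliet 10·19=190, R→Joliet 7·25=175, S→Joliet 2·9=18, T→Joliet 4·14=56. Service 634; fixed 95; total 729.
Plan B: {Kent, Pell, Upton}: P→Upton 2·13=26, Q→Upton 9·19=171, R→Pell 5·25=125, S→Kent 2·9=18, T→Upton 3·14=42. Service 382; fixed 218; total 600.
Difference: |729 − 600| = 129.

Plan B is cheaper by 129.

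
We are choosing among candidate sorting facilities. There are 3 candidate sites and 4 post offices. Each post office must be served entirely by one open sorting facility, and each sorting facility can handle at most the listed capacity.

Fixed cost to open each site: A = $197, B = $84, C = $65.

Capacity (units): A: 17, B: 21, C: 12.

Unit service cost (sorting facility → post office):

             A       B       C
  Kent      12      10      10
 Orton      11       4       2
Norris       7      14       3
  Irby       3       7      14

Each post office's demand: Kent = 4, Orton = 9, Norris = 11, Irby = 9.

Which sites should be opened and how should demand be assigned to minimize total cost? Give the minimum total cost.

Open {A, B, C}: Kent→B 10·4=40, Orton→B 4·9=36, Norris→C 3·11=33, Irby→A 3·9=27.
Loads: A carries 9/17, B carries 13/21, C carries 11/12. Service 136; fixed 346; total 482.
Next best feasible plan costs 490.

Minimum total cost: 482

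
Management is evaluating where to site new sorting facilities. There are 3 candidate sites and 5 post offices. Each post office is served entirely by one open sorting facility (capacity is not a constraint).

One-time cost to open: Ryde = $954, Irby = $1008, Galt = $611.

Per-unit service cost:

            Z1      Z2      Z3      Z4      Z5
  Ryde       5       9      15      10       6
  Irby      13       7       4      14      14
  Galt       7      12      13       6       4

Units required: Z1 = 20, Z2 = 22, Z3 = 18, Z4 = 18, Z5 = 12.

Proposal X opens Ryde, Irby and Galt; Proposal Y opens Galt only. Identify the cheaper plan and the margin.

Proposal X: {Ryde, Irby, Galt}: Z1→Ryde 5·20=100, Z2→Irby 7·22=154, Z3→Irby 4·18=72, Z4→Galt 6·18=108, Z5→Galt 4·12=48. Service 482; fixed 2573; total 3055.
Proposal Y: {Galt}: Z1→Galt 7·20=140, Z2→Galt 12·22=264, Z3→Galt 13·18=234, Z4→Galt 6·18=108, Z5→Galt 4·12=48. Service 794; fixed 611; total 1405.
Difference: |3055 − 1405| = 1650.

Proposal Y is cheaper by 1650.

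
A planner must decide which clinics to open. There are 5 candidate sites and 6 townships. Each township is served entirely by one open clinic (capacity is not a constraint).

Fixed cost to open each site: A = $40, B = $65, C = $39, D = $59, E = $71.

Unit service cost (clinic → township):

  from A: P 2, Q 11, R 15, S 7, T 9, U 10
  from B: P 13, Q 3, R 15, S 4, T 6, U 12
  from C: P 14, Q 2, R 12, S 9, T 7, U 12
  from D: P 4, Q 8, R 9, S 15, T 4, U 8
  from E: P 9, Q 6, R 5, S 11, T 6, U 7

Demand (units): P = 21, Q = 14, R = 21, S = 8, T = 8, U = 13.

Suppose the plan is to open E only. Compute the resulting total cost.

Each township is assigned to its cheapest site among the open ones.
{E}: P→E 9·21=189, Q→E 6·14=84, R→E 5·21=105, S→E 11·8=88, T→E 6·8=48, U→E 7·13=91. Service 605; fixed 71; total 676.

Total cost: 676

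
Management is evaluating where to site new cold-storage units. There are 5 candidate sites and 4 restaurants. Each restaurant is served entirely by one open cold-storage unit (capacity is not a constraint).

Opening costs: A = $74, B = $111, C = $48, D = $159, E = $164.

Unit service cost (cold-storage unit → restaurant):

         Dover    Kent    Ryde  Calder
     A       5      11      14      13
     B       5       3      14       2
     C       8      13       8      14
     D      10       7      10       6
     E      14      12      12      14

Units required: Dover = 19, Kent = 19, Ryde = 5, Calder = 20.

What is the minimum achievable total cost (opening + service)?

Minimum total cost: 373

For any fixed open set, each restaurant goes to its cheapest open site; total = fixed + service.
{B}: Dover→B 5·19=95, Kent→B 3·19=57, Ryde→B 14·5=70, Calder→B 2·20=40. Service 262; fixed 111; total 373.
{B, C}: service 232 + fixed 159 = 391
{A, B}: service 262 + fixed 185 = 447
{A, B, C, D, E}: Dover→A 5·19=95, Kent→B 3·19=57, Ryde→C 8·5=40, Calder→B 2·20=40. Service 232; fixed 556; total 788.
No other subset beats 373.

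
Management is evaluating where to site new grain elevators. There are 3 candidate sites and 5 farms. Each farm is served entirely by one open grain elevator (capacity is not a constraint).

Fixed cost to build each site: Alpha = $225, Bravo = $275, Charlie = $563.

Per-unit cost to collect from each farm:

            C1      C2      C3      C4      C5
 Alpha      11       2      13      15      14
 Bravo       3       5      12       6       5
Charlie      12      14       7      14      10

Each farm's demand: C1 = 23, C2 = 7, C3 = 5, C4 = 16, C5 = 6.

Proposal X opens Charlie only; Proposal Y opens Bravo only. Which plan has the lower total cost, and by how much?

Proposal Y is cheaper by 691.

Proposal X: {Charlie}: C1→Charlie 12·23=276, C2→Charlie 14·7=98, C3→Charlie 7·5=35, C4→Charlie 14·16=224, C5→Charlie 10·6=60. Service 693; fixed 563; total 1256.
Proposal Y: {Bravo}: C1→Bravo 3·23=69, C2→Bravo 5·7=35, C3→Bravo 12·5=60, C4→Bravo 6·16=96, C5→Bravo 5·6=30. Service 290; fixed 275; total 565.
Difference: |1256 − 565| = 691.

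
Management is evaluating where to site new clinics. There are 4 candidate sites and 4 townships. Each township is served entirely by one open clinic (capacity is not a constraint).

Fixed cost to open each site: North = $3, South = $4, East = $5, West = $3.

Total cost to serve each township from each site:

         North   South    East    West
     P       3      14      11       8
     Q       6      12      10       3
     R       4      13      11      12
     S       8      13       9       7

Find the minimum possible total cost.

Minimum total cost: 23

For any fixed open set, each township goes to its cheapest open site; total = fixed + service.
{North, West}: P→North 3, Q→West 3, R→North 4, S→West 7. Service 17; fixed 6; total 23.
{North}: service 21 + fixed 3 = 24
{North, South, West}: P→North 3, Q→West 3, R→North 4, S→West 7. Service 17; fixed 10; total 27.
{North, South, East, West}: service 17 + fixed 15 = 32
No other subset beats 23.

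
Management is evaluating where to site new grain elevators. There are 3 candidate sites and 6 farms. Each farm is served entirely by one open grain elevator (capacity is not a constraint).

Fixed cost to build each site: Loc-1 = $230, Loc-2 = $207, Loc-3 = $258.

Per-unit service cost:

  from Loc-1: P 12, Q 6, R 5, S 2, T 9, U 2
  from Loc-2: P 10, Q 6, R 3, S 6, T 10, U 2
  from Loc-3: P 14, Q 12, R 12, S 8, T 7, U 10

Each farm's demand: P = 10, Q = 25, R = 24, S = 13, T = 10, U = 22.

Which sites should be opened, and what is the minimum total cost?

Open Loc-2 only; minimum total cost 751.

For any fixed open set, each farm goes to its cheapest open site; total = fixed + service.
{Loc-2}: P→Loc-2 10·10=100, Q→Loc-2 6·25=150, R→Loc-2 3·24=72, S→Loc-2 6·13=78, T→Loc-2 10·10=100, U→Loc-2 2·22=44. Service 544; fixed 207; total 751.
{Loc-1}: P→Loc-1 12·10=120, Q→Loc-1 6·25=150, R→Loc-1 5·24=120, S→Loc-1 2·13=26, T→Loc-1 9·10=90, U→Loc-1 2·22=44. Service 550; fixed 230; total 780.
{Loc-1, Loc-2}: service 482 + fixed 437 = 919
{Loc-1, Loc-2, Loc-3}: P→Loc-2 10·10=100, Q→Loc-1 6·25=150, R→Loc-2 3·24=72, S→Loc-1 2·13=26, T→Loc-3 7·10=70, U→Loc-1 2·22=44. Service 462; fixed 695; total 1157.
No other subset beats 751.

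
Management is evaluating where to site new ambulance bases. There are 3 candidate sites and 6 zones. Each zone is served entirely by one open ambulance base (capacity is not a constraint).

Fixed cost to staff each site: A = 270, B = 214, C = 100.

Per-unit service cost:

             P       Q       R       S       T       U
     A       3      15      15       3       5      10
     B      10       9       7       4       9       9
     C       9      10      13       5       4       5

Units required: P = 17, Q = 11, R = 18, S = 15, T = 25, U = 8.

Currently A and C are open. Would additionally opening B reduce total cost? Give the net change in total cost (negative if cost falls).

Current service cost with {A, C}: 580.
Adding B: each zone re-picks its cheapest; new service cost 461, saving 119.
Extra fixed cost: 214. Net change = 214 − 119 = 95.
(Totals: 950 → 1045.)

No — net change +95 (cost rises by 95).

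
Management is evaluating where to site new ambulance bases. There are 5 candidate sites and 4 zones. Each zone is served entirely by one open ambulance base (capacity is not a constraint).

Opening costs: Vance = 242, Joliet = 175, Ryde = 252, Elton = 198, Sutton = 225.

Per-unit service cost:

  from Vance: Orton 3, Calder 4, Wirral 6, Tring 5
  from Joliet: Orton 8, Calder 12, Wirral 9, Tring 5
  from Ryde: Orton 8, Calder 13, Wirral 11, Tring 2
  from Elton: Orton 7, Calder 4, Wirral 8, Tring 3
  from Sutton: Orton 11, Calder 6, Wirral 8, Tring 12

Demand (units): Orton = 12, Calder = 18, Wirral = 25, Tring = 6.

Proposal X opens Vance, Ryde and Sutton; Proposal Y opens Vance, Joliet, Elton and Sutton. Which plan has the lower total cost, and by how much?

Proposal X is cheaper by 127.

Proposal X: {Vance, Ryde, Sutton}: Orton→Vance 3·12=36, Calder→Vance 4·18=72, Wirral→Vance 6·25=150, Tring→Ryde 2·6=12. Service 270; fixed 719; total 989.
Proposal Y: {Vance, Joliet, Elton, Sutton}: Orton→Vance 3·12=36, Calder→Vance 4·18=72, Wirral→Vance 6·25=150, Tring→Elton 3·6=18. Service 276; fixed 840; total 1116.
Difference: |989 − 1116| = 127.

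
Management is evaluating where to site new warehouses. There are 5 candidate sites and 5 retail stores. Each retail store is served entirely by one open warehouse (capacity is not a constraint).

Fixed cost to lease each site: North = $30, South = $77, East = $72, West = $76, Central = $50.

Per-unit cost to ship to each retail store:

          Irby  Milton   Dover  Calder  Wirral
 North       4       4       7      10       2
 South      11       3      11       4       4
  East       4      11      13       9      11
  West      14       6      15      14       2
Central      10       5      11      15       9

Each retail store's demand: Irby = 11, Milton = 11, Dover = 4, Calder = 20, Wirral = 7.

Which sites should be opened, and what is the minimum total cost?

Open North and South; minimum total cost 306.

For any fixed open set, each retail store goes to its cheapest open site; total = fixed + service.
{North, South}: Irby→North 4·11=44, Milton→South 3·11=33, Dover→North 7·4=28, Calder→South 4·20=80, Wirral→North 2·7=14. Service 199; fixed 107; total 306.
{North, South, Central}: service 199 + fixed 157 = 356
{North}: service 330 + fixed 30 = 360
{North, South, East, West, Central}: service 199 + fixed 305 = 504
No other subset beats 306.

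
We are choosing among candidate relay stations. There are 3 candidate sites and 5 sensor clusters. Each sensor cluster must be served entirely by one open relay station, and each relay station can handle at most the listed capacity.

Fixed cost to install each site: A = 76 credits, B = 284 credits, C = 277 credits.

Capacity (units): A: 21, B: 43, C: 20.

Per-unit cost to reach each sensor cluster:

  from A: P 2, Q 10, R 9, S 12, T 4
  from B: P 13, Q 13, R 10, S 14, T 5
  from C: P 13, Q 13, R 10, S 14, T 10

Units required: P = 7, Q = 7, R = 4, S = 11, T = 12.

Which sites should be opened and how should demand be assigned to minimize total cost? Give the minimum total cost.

Open {A, B}: P→A 2·7=14, Q→A 10·7=70, R→A 9·4=36, S→B 14·11=154, T→B 5·12=60.
Loads: A carries 18/21, B carries 23/43. Service 334; fixed 360; total 694.
Next best feasible plan costs 697.

Minimum total cost: 694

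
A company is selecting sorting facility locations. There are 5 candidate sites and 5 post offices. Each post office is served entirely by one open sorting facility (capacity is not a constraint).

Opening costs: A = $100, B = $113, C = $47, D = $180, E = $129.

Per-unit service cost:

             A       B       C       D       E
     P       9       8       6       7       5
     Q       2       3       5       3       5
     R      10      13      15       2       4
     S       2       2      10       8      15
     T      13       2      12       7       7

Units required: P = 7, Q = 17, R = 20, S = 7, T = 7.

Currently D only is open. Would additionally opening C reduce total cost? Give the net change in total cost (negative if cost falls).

Current service cost with {D}: 245.
Adding C: each post office re-picks its cheapest; new service cost 238, saving 7.
Extra fixed cost: 47. Net change = 47 − 7 = 40.
(Totals: 425 → 465.)

No — net change +40 (cost rises by 40).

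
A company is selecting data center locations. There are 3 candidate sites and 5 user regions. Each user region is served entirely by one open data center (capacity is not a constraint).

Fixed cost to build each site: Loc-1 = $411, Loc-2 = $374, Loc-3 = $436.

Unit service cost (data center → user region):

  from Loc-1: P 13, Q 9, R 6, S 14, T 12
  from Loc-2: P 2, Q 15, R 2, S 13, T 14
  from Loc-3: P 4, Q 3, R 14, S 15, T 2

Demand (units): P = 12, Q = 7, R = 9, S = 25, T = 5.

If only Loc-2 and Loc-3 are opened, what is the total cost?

Each user region is assigned to its cheapest site among the open ones.
{Loc-2, Loc-3}: P→Loc-2 2·12=24, Q→Loc-3 3·7=21, R→Loc-2 2·9=18, S→Loc-2 13·25=325, T→Loc-3 2·5=10. Service 398; fixed 810; total 1208.

Total cost: 1208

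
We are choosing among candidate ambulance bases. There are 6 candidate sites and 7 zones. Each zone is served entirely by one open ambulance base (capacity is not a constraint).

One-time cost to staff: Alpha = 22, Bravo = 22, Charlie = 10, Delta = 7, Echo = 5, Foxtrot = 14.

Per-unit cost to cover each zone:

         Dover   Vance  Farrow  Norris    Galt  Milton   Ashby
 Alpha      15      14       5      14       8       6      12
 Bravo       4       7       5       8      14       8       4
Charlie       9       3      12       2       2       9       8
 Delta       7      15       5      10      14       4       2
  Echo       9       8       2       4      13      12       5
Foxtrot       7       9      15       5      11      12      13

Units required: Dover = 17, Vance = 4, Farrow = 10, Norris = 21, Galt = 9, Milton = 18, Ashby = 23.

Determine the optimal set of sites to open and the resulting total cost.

For any fixed open set, each zone goes to its cheapest open site; total = fixed + service.
{Bravo, Charlie, Delta, Echo}: Dover→Bravo 4·17=68, Vance→Charlie 3·4=12, Farrow→Echo 2·10=20, Norris→Charlie 2·21=42, Galt→Charlie 2·9=18, Milton→Delta 4·18=72, Ashby→Delta 2·23=46. Service 278; fixed 44; total 322.
{Bravo, Charlie, Delta, Echo, Foxtrot}: Dover→Bravo 4·17=68, Vance→Charlie 3·4=12, Farrow→Echo 2·10=20, Norris→Charlie 2·21=42, Galt→Charlie 2·9=18, Milton→Delta 4·18=72, Ashby→Delta 2·23=46. Service 278; fixed 58; total 336.
{Alpha, Bravo, Charlie, Delta, Echo}: service 278 + fixed 66 = 344
{Alpha, Bravo, Charlie, Delta, Echo, Foxtrot}: service 278 + fixed 80 = 358
No other subset beats 322.

Open Bravo, Charlie, Delta and Echo; minimum total cost 322.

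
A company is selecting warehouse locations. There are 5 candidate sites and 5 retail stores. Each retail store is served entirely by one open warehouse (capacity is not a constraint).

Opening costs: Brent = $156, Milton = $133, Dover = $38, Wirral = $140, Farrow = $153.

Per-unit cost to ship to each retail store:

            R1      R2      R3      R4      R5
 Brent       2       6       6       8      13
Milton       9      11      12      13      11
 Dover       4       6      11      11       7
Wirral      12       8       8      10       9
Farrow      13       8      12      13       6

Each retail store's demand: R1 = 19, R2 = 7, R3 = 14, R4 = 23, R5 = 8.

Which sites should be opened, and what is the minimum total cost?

For any fixed open set, each retail store goes to its cheapest open site; total = fixed + service.
{Brent, Dover}: R1→Brent 2·19=38, R2→Brent 6·7=42, R3→Brent 6·14=84, R4→Brent 8·23=184, R5→Dover 7·8=56. Service 404; fixed 194; total 598.
{Brent}: service 452 + fixed 156 = 608
{Dover}: R1→Dover 4·19=76, R2→Dover 6·7=42, R3→Dover 11·14=154, R4→Dover 11·23=253, R5→Dover 7·8=56. Service 581; fixed 38; total 619.
{Brent, Milton, Dover, Wirral, Farrow}: service 396 + fixed 620 = 1016
No other subset beats 598.

Open Brent and Dover; minimum total cost 598.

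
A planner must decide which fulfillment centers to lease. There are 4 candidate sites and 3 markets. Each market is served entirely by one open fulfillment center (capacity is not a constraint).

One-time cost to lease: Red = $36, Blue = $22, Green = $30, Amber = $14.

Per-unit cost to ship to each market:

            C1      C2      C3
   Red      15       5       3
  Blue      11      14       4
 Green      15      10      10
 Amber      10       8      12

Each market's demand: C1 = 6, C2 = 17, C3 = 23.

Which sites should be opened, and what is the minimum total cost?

Open Red and Amber; minimum total cost 264.

For any fixed open set, each market goes to its cheapest open site; total = fixed + service.
{Red, Amber}: C1→Amber 10·6=60, C2→Red 5·17=85, C3→Red 3·23=69. Service 214; fixed 50; total 264.
{Red, Blue}: C1→Blue 11·6=66, C2→Red 5·17=85, C3→Red 3·23=69. Service 220; fixed 58; total 278.
{Red}: service 244 + fixed 36 = 280
{Red, Blue, Green, Amber}: C1→Amber 10·6=60, C2→Red 5·17=85, C3→Red 3·23=69. Service 214; fixed 102; total 316.
(All 15 nonempty subsets were checked; Red and Amber is lowest.)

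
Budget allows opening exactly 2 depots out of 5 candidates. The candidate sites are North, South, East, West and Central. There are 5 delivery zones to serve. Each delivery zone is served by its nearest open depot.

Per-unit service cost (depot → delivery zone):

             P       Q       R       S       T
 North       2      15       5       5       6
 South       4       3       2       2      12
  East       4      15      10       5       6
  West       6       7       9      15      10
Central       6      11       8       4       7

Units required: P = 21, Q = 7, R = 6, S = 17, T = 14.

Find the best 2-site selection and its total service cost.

With exactly 2 open, each delivery zone uses its cheapest among the chosen.
{North, South}: P→North 2·21=42, Q→South 3·7=21, R→South 2·6=12, S→South 2·17=34, T→North 6·14=84. Service cost 193.
{South, East}: service cost 235
{South, Central}: service cost 249
Among all 10 size-2 choices, {North, South} is lowest.

Choose North and South; total service cost 193.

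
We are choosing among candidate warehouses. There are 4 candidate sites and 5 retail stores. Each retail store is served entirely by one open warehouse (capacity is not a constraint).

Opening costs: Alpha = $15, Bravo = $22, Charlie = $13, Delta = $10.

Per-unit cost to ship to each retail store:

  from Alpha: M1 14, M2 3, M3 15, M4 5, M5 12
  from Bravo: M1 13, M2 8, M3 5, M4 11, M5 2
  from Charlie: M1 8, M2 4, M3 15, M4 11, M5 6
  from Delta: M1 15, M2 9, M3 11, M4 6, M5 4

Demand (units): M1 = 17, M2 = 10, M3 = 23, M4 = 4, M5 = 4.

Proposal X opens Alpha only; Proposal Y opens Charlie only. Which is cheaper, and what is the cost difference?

Proposal Y is cheaper by 94.

Proposal X: {Alpha}: M1→Alpha 14·17=238, M2→Alpha 3·10=30, M3→Alpha 15·23=345, M4→Alpha 5·4=20, M5→Alpha 12·4=48. Service 681; fixed 15; total 696.
Proposal Y: {Charlie}: M1→Charlie 8·17=136, M2→Charlie 4·10=40, M3→Charlie 15·23=345, M4→Charlie 11·4=44, M5→Charlie 6·4=24. Service 589; fixed 13; total 602.
Difference: |696 − 602| = 94.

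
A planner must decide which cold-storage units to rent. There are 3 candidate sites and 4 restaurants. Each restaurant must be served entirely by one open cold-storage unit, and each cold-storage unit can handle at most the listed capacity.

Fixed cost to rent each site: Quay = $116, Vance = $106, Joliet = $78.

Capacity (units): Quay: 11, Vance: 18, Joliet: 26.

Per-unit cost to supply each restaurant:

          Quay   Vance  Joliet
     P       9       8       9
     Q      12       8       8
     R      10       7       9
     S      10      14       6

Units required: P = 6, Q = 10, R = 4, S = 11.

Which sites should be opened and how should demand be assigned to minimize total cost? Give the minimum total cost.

Open {Vance, Joliet}: P→Vance 8·6=48, Q→Joliet 8·10=80, R→Vance 7·4=28, S→Joliet 6·11=66.
Loads: Vance carries 10/18, Joliet carries 21/26. Service 222; fixed 184; total 406.
Next best feasible plan costs 412.

Minimum total cost: 406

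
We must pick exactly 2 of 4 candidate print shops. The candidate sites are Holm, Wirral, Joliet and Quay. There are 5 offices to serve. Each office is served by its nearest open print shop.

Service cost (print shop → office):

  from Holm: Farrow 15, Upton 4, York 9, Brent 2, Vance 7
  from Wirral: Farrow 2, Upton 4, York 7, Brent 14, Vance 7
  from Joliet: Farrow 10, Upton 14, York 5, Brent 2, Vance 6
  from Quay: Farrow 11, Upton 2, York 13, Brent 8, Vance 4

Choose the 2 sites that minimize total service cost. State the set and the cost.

Choose Wirral and Joliet; total service cost 19.

With exactly 2 open, each office uses its cheapest among the chosen.
{Wirral, Joliet}: Farrow→Wirral 2, Upton→Wirral 4, York→Joliet 5, Brent→Joliet 2, Vance→Joliet 6. Service cost 19.
{Holm, Wirral}: service cost 22
{Wirral, Quay}: service cost 23
Among all 6 size-2 choices, {Wirral, Joliet} is lowest.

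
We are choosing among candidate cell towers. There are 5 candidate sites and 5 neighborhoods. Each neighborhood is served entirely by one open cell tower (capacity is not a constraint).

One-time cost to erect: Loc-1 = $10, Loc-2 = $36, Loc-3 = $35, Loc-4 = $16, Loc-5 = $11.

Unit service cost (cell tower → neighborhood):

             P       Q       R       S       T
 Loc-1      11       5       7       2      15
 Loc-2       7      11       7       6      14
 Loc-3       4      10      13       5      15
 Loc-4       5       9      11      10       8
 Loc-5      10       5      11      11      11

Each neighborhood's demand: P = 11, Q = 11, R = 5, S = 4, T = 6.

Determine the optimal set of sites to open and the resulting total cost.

Open Loc-1 and Loc-4; minimum total cost 227.

For any fixed open set, each neighborhood goes to its cheapest open site; total = fixed + service.
{Loc-1, Loc-4}: P→Loc-4 5·11=55, Q→Loc-1 5·11=55, R→Loc-1 7·5=35, S→Loc-1 2·4=8, T→Loc-4 8·6=48. Service 201; fixed 26; total 227.
{Loc-1, Loc-4, Loc-5}: service 201 + fixed 37 = 238
{Loc-1, Loc-3, Loc-4}: service 190 + fixed 61 = 251
{Loc-1, Loc-2, Loc-3, Loc-4, Loc-5}: service 190 + fixed 108 = 298
No other subset beats 227.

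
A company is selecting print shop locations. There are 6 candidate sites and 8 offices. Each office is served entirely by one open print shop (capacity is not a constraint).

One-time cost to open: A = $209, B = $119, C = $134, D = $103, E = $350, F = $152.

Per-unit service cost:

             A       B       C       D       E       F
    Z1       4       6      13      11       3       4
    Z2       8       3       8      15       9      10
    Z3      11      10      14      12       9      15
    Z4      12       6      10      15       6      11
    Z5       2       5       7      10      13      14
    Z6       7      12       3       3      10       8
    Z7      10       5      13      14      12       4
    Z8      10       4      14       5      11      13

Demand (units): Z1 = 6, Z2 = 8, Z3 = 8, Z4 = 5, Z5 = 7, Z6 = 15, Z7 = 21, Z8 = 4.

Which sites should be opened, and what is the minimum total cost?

Open B and D; minimum total cost 593.

For any fixed open set, each office goes to its cheapest open site; total = fixed + service.
{B, D}: Z1→B 6·6=36, Z2→B 3·8=24, Z3→B 10·8=80, Z4→B 6·5=30, Z5→B 5·7=35, Z6→D 3·15=45, Z7→B 5·21=105, Z8→B 4·4=16. Service 371; fixed 222; total 593.
{B, C}: service 371 + fixed 253 = 624
{B}: Z1→B 6·6=36, Z2→B 3·8=24, Z3→B 10·8=80, Z4→B 6·5=30, Z5→B 5·7=35, Z6→B 12·15=180, Z7→B 5·21=105, Z8→B 4·4=16. Service 506; fixed 119; total 625.
{A, B, C, D, E, F}: Z1→E 3·6=18, Z2→B 3·8=24, Z3→E 9·8=72, Z4→B 6·5=30, Z5→A 2·7=14, Z6→C 3·15=45, Z7→F 4·21=84, Z8→B 4·4=16. Service 303; fixed 1067; total 1370.
No other subset beats 593.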